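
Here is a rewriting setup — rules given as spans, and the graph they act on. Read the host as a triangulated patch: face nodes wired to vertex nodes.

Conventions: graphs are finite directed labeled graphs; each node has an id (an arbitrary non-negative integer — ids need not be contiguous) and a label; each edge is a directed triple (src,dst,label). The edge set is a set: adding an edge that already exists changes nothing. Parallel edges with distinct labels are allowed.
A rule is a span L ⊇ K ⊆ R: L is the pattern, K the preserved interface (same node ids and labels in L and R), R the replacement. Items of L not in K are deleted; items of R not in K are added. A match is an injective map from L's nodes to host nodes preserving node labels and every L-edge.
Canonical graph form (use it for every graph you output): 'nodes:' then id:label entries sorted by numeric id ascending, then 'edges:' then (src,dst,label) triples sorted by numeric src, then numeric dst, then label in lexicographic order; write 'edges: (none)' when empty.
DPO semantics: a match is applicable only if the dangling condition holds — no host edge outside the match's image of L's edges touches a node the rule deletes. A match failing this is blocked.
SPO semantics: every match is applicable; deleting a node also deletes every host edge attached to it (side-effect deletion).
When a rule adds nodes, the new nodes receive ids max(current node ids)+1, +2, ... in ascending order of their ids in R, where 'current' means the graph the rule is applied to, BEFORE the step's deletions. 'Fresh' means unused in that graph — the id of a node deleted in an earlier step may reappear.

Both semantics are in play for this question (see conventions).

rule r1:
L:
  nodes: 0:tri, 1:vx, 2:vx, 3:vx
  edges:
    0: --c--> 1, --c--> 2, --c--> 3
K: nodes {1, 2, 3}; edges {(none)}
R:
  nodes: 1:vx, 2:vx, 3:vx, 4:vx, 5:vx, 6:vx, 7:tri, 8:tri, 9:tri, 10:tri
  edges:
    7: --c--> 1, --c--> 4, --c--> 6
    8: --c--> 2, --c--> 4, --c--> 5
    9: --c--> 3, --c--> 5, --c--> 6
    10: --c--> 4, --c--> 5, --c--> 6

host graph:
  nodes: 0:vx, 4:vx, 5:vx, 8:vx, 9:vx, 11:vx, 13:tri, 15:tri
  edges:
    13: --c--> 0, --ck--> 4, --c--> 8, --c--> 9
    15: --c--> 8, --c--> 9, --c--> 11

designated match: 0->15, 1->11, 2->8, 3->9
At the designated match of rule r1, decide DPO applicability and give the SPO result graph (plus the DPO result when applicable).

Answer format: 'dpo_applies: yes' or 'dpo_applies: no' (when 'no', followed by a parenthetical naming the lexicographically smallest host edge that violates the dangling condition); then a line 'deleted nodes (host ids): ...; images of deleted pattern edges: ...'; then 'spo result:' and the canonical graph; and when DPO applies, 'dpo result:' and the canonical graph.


dpo_applies: yes
deleted nodes (host ids): 15; images of deleted pattern edges: (15,8,c); (15,9,c); (15,11,c)
spo result:
nodes: 0:vx, 4:vx, 5:vx, 8:vx, 9:vx, 11:vx, 13:tri, 16:vx, 17:vx, 18:vx, 19:tri, 20:tri, 21:tri, 22:tri
edges: (13,0,c); (13,4,ck); (13,8,c); (13,9,c); (19,11,c); (19,16,c); (19,18,c); (20,8,c); (20,16,c); (20,17,c); (21,9,c); (21,17,c); (21,18,c); (22,16,c); (22,17,c); (22,18,c)
dpo result:
nodes: 0:vx, 4:vx, 5:vx, 8:vx, 9:vx, 11:vx, 13:tri, 16:vx, 17:vx, 18:vx, 19:tri, 20:tri, 21:tri, 22:tri
edges: (13,0,c); (13,4,ck); (13,8,c); (13,9,c); (19,11,c); (19,16,c); (19,18,c); (20,8,c); (20,16,c); (20,17,c); (21,9,c); (21,17,c); (21,18,c); (22,16,c); (22,17,c); (22,18,c)


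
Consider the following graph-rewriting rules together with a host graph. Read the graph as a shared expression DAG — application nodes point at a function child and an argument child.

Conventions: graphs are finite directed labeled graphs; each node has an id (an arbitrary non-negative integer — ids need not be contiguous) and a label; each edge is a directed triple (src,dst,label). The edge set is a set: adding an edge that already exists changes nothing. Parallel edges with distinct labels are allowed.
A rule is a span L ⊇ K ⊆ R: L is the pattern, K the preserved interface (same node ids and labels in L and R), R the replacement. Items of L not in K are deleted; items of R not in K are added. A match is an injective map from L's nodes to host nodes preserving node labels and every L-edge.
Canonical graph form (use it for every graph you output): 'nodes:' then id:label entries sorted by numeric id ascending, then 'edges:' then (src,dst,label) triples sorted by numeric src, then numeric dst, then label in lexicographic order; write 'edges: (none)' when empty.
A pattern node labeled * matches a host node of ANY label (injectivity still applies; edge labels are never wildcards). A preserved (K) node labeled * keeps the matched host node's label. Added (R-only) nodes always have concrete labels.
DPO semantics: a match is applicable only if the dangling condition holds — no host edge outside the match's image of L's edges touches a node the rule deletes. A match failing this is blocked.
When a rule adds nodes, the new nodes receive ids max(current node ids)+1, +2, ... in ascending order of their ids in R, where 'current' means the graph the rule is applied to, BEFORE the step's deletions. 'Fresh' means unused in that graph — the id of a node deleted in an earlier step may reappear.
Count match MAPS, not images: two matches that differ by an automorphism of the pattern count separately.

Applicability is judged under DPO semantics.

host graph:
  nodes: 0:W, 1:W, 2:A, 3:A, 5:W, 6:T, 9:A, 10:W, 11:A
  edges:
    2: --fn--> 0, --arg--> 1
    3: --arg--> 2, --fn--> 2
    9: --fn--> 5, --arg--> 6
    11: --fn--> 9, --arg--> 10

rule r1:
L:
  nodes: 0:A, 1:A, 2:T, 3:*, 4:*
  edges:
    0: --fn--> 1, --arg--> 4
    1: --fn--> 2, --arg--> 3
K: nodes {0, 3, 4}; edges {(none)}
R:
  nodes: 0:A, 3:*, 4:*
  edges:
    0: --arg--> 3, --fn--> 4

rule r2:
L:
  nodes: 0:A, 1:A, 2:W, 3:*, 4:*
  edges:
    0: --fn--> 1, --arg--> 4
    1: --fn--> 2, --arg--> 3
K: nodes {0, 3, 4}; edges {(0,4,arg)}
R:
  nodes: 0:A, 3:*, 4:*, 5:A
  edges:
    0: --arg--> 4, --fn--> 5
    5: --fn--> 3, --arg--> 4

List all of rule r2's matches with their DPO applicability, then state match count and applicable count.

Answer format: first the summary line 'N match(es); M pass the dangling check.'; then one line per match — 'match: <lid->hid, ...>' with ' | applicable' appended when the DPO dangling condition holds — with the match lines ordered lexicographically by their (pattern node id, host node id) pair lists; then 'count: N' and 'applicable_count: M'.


1 match(es); 1 pass the dangling check.
match: 0->11, 1->9, 2->5, 3->6, 4->10 | applicable
count: 1
applicable_count: 1


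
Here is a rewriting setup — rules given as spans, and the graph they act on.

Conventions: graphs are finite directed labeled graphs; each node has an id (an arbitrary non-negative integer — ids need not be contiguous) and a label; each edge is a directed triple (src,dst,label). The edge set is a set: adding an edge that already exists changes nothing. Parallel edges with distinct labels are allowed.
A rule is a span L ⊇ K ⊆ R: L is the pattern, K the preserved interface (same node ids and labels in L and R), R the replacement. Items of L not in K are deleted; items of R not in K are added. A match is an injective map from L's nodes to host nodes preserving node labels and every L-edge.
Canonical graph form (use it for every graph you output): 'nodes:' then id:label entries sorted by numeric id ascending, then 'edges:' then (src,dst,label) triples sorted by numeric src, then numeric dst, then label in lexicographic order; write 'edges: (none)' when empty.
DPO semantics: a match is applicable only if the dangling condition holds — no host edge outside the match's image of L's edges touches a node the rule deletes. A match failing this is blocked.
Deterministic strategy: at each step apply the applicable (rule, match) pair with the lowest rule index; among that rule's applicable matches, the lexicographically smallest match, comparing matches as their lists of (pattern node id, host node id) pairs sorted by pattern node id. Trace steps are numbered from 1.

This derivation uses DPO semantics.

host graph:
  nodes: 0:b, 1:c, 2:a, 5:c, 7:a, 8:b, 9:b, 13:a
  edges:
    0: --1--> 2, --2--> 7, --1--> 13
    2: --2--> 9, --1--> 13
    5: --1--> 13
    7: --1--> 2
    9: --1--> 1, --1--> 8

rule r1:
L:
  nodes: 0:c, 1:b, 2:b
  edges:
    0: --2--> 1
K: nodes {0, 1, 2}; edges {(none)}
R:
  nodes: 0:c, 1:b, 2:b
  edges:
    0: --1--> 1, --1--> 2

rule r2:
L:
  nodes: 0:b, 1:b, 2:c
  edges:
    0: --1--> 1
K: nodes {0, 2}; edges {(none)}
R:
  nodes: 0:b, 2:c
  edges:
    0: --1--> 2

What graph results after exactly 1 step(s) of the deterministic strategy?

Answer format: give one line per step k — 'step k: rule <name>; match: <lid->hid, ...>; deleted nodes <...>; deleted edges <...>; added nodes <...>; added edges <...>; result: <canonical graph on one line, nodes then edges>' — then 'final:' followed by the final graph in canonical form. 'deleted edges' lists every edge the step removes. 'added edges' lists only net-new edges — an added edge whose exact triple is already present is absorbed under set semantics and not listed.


step 1: rule r2; match: 0->9, 1->8, 2->1; deleted nodes 8; deleted edges (9,8,1); added nodes (none); added edges (none); result: nodes: 0:b, 1:c, 2:a, 5:c, 7:a, 9:b, 13:a edges: (0,2,1); (0,7,2); (0,13,1); (2,9,2); (2,13,1); (5,13,1); (7,2,1); (9,1,1)
final:
nodes: 0:b, 1:c, 2:a, 5:c, 7:a, 9:b, 13:a
edges: (0,2,1); (0,7,2); (0,13,1); (2,9,2); (2,13,1); (5,13,1); (7,2,1); (9,1,1)


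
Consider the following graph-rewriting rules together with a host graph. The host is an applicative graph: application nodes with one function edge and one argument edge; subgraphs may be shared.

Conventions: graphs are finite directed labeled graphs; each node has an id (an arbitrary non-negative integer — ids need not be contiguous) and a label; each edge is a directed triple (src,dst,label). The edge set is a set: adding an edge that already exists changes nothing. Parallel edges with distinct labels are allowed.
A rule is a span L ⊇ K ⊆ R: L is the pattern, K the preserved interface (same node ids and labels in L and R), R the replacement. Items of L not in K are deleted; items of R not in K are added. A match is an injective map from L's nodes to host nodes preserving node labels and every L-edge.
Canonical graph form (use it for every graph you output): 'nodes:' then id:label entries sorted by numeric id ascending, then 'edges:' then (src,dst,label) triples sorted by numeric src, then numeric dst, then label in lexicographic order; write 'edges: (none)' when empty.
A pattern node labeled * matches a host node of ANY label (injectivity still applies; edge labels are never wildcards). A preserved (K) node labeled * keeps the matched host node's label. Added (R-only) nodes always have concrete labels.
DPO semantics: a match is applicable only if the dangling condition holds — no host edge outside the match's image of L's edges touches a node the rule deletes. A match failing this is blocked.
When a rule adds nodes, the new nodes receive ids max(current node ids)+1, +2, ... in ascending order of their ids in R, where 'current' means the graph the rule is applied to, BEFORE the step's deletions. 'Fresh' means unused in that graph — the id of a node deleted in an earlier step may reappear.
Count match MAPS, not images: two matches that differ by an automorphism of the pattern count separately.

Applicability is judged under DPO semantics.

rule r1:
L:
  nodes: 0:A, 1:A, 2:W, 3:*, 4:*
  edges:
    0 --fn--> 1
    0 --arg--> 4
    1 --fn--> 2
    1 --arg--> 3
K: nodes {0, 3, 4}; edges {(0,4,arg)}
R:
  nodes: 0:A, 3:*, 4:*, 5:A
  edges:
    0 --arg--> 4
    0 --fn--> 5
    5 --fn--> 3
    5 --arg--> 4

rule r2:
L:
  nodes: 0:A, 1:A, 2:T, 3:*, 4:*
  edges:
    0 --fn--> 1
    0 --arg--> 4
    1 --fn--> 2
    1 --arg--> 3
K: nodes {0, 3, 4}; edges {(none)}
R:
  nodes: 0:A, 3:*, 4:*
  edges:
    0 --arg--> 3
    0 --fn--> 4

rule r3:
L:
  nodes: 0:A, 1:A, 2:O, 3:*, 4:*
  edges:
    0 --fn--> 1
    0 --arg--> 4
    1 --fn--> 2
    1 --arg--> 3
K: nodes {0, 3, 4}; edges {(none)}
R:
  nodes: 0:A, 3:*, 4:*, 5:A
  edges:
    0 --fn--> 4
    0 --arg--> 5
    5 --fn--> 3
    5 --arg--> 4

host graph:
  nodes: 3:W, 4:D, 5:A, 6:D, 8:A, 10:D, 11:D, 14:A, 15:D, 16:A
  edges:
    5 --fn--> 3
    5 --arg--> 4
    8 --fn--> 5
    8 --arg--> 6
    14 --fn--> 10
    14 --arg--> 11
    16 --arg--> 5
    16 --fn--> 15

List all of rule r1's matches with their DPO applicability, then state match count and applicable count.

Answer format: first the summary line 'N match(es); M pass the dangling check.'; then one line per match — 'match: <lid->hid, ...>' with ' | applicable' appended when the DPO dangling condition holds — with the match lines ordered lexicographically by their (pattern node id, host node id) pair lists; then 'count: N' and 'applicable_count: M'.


1 match(es); 0 pass the dangling check.
match: 0->8, 1->5, 2->3, 3->4, 4->6
count: 1
applicable_count: 0


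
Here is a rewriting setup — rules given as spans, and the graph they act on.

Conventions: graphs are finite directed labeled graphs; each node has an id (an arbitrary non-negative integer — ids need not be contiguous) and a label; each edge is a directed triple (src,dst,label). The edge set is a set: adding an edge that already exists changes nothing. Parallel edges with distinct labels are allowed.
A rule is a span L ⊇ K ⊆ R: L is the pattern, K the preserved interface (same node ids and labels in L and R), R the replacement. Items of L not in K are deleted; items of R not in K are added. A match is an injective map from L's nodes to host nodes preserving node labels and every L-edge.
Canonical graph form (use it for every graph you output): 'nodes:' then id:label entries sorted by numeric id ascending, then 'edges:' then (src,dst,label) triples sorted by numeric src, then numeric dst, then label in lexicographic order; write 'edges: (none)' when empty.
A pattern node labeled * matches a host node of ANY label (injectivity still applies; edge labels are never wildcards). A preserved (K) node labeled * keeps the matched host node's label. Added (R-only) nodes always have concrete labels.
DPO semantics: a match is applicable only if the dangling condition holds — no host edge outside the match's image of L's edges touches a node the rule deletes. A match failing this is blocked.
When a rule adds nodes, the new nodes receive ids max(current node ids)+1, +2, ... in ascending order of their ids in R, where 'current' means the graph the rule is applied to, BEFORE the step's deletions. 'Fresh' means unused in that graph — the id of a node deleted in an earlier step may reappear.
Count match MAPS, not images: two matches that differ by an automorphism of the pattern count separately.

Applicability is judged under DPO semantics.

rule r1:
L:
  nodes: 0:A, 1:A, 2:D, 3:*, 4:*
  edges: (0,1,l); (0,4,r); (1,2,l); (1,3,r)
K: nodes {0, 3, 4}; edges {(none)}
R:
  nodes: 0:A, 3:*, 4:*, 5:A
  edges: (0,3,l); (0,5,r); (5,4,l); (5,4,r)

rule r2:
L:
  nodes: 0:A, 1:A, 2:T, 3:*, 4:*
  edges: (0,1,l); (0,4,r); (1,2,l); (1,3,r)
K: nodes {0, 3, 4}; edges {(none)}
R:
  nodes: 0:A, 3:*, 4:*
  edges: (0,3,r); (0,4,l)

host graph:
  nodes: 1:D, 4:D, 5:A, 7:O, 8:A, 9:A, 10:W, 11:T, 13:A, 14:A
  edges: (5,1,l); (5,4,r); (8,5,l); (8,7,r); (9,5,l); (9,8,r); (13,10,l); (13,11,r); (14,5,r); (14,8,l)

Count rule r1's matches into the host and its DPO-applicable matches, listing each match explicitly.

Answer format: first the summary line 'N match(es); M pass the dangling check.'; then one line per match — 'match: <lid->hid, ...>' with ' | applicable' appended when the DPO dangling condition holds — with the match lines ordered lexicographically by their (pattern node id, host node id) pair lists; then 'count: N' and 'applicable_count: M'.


2 match(es); 0 pass the dangling check.
match: 0->8, 1->5, 2->1, 3->4, 4->7
match: 0->9, 1->5, 2->1, 3->4, 4->8
count: 2
applicable_count: 0


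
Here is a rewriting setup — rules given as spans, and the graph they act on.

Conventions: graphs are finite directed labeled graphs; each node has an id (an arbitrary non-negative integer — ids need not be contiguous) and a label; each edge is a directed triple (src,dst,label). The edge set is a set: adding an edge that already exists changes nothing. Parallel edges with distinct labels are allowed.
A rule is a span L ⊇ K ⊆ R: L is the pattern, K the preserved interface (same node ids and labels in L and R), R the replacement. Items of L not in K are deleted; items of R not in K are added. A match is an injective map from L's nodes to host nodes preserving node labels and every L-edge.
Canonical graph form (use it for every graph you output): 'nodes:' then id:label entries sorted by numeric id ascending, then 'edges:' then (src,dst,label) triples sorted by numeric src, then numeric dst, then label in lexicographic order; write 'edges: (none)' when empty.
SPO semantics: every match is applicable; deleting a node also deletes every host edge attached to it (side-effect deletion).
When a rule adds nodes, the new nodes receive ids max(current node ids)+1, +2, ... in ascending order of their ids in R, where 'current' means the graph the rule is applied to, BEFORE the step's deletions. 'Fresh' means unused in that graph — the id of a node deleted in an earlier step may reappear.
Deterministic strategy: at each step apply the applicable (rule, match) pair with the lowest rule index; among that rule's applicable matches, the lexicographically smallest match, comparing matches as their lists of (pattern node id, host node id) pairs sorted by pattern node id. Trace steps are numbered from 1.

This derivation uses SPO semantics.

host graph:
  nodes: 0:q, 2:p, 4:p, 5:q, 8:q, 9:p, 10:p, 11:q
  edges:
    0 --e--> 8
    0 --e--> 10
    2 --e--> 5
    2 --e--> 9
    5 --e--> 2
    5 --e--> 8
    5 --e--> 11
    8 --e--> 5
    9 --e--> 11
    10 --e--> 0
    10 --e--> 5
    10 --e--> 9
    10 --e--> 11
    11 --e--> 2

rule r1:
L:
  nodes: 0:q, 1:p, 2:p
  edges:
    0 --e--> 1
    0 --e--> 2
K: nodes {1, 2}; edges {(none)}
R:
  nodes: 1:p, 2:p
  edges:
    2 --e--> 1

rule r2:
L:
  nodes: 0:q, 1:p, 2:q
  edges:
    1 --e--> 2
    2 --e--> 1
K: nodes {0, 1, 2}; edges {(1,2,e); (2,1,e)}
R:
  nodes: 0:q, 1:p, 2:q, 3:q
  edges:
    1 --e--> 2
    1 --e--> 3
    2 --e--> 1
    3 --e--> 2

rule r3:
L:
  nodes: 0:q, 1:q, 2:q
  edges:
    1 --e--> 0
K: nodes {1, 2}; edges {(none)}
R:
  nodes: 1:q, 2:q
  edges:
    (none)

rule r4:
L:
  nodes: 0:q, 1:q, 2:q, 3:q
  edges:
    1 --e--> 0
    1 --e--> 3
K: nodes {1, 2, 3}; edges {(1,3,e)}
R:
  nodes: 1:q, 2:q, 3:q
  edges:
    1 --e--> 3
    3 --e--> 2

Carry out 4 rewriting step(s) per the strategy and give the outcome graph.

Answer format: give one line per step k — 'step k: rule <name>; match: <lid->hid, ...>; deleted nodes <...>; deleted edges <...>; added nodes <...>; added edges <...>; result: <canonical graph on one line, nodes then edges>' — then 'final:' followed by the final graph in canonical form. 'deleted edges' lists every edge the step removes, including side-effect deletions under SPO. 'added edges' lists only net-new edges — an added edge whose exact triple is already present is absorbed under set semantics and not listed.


step 1: rule r2; match: 0->0, 1->2, 2->5; deleted nodes (none); deleted edges (none); added nodes 12; added edges (2,12,e); (12,5,e); result: nodes: 0:q, 2:p, 4:p, 5:q, 8:q, 9:p, 10:p, 11:q, 12:q edges: (0,8,e); (0,10,e); (2,5,e); (2,9,e); (2,12,e); (5,2,e); (5,8,e); (5,11,e); (8,5,e); (9,11,e); (10,0,e); (10,5,e); (10,9,e); (10,11,e); (11,2,e); (12,5,e)
step 2: rule r2; match: 0->0, 1->2, 2->5; deleted nodes (none); deleted edges (none); added nodes 13; added edges (2,13,e); (13,5,e); result: nodes: 0:q, 2:p, 4:p, 5:q, 8:q, 9:p, 10:p, 11:q, 12:q, 13:q edges: (0,8,e); (0,10,e); (2,5,e); (2,9,e); (2,12,e); (2,13,e); (5,2,e); (5,8,e); (5,11,e); (8,5,e); (9,11,e); (10,0,e); (10,5,e); (10,9,e); (10,11,e); (11,2,e); (12,5,e); (13,5,e)
step 3: rule r2; match: 0->0, 1->2, 2->5; deleted nodes (none); deleted edges (none); added nodes 14; added edges (2,14,e); (14,5,e); result: nodes: 0:q, 2:p, 4:p, 5:q, 8:q, 9:p, 10:p, 11:q, 12:q, 13:q, 14:q edges: (0,8,e); (0,10,e); (2,5,e); (2,9,e); (2,12,e); (2,13,e); (2,14,e); (5,2,e); (5,8,e); (5,11,e); (8,5,e); (9,11,e); (10,0,e); (10,5,e); (10,9,e); (10,11,e); (11,2,e); (12,5,e); (13,5,e); (14,5,e)
step 4: rule r2; match: 0->0, 1->2, 2->5; deleted nodes (none); deleted edges (none); added nodes 15; added edges (2,15,e); (15,5,e); result: nodes: 0:q, 2:p, 4:p, 5:q, 8:q, 9:p, 10:p, 11:q, 12:q, 13:q, 14:q, 15:q edges: (0,8,e); (0,10,e); (2,5,e); (2,9,e); (2,12,e); (2,13,e); (2,14,e); (2,15,e); (5,2,e); (5,8,e); (5,11,e); (8,5,e); (9,11,e); (10,0,e); (10,5,e); (10,9,e); (10,11,e); (11,2,e); (12,5,e); (13,5,e); (14,5,e); (15,5,e)
final:
nodes: 0:q, 2:p, 4:p, 5:q, 8:q, 9:p, 10:p, 11:q, 12:q, 13:q, 14:q, 15:q
edges: (0,8,e); (0,10,e); (2,5,e); (2,9,e); (2,12,e); (2,13,e); (2,14,e); (2,15,e); (5,2,e); (5,8,e); (5,11,e); (8,5,e); (9,11,e); (10,0,e); (10,5,e); (10,9,e); (10,11,e); (11,2,e); (12,5,e); (13,5,e); (14,5,e); (15,5,e)


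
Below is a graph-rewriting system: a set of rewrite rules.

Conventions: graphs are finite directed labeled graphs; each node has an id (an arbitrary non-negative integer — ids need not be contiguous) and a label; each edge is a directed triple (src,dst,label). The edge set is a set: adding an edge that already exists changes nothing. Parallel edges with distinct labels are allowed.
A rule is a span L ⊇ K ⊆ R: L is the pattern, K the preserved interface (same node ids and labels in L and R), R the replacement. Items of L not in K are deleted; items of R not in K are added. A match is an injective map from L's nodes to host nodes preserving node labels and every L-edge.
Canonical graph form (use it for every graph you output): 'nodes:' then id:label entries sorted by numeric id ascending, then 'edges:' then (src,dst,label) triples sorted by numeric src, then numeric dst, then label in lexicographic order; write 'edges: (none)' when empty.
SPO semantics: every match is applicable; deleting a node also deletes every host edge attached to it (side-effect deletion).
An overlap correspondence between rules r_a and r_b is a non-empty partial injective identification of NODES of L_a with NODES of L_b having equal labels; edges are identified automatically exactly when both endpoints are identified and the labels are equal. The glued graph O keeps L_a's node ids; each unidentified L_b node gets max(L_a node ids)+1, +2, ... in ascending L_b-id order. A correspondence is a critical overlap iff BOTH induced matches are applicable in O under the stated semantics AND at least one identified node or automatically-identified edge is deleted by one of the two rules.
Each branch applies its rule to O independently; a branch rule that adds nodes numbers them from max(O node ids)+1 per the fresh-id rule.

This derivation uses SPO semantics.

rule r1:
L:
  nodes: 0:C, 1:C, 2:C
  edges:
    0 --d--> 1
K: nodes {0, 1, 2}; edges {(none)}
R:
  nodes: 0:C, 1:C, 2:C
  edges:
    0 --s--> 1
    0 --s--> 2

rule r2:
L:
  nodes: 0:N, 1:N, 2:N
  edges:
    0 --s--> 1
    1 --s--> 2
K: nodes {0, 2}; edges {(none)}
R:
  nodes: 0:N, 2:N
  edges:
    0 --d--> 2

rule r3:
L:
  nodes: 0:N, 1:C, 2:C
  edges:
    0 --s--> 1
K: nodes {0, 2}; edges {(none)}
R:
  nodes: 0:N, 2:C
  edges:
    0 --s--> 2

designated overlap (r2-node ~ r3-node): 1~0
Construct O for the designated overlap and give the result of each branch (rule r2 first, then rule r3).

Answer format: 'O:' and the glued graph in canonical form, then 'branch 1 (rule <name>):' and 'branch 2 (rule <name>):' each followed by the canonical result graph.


O:
nodes: 0:N, 1:N, 2:N, 3:C, 4:C
edges: (0,1,s); (1,2,s); (1,3,s)
branch 1 (rule r2):
nodes: 0:N, 2:N, 3:C, 4:C
edges: (0,2,d)
branch 2 (rule r3):
nodes: 0:N, 1:N, 2:N, 4:C
edges: (0,1,s); (1,2,s); (1,4,s)


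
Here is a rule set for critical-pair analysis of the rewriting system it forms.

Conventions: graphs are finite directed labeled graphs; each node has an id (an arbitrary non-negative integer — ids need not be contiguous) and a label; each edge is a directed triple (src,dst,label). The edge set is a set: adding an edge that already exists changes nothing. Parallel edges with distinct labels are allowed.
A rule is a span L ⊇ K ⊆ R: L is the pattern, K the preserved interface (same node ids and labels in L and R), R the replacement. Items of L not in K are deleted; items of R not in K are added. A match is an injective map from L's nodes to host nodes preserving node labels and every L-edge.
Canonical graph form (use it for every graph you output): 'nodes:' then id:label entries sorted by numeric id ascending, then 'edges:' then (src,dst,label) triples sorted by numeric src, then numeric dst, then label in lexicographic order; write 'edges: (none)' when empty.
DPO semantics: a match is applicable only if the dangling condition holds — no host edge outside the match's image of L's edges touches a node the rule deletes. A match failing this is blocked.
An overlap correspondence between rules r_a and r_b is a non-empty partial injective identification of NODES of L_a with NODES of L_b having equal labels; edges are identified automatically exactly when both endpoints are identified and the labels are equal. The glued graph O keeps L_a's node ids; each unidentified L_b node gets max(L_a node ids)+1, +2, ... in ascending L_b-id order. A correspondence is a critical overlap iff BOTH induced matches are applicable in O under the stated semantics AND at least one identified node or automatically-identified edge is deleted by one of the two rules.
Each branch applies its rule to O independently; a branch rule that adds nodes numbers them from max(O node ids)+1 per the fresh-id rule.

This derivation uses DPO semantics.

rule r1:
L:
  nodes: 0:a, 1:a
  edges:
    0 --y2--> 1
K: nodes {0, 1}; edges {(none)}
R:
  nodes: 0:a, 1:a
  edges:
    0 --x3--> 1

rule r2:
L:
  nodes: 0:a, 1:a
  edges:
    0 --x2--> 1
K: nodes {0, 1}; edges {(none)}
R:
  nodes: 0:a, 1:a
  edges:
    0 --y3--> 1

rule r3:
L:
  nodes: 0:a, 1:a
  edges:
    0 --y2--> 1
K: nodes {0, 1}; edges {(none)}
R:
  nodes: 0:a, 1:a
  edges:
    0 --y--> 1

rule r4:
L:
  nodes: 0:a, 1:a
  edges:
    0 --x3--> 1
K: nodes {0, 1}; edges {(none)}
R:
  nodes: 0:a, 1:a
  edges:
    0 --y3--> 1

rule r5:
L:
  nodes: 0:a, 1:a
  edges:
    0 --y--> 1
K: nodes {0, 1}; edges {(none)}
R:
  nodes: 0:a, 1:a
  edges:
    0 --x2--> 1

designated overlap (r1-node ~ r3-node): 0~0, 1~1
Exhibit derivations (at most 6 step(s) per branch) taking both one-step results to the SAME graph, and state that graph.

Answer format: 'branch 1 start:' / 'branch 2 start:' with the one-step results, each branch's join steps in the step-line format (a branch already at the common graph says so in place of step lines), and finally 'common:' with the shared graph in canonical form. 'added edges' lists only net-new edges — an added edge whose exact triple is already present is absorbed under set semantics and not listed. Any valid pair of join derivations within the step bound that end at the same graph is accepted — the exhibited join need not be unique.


branch 1 start:
nodes: 0:a, 1:a
edges: (0,1,x3)
branch 2 start:
nodes: 0:a, 1:a
edges: (0,1,y)
branch 1 step 1: rule r4; match: 0->0, 1->1; deleted nodes (none); deleted edges (0,1,x3); added nodes (none); added edges (0,1,y3); result: nodes: 0:a, 1:a edges: (0,1,y3)
branch 2 step 1: rule r5; match: 0->0, 1->1; deleted nodes (none); deleted edges (0,1,y); added nodes (none); added edges (0,1,x2); result: nodes: 0:a, 1:a edges: (0,1,x2)
branch 2 step 2: rule r2; match: 0->0, 1->1; deleted nodes (none); deleted edges (0,1,x2); added nodes (none); added edges (0,1,y3); result: nodes: 0:a, 1:a edges: (0,1,y3)
common:
nodes: 0:a, 1:a
edges: (0,1,y3)


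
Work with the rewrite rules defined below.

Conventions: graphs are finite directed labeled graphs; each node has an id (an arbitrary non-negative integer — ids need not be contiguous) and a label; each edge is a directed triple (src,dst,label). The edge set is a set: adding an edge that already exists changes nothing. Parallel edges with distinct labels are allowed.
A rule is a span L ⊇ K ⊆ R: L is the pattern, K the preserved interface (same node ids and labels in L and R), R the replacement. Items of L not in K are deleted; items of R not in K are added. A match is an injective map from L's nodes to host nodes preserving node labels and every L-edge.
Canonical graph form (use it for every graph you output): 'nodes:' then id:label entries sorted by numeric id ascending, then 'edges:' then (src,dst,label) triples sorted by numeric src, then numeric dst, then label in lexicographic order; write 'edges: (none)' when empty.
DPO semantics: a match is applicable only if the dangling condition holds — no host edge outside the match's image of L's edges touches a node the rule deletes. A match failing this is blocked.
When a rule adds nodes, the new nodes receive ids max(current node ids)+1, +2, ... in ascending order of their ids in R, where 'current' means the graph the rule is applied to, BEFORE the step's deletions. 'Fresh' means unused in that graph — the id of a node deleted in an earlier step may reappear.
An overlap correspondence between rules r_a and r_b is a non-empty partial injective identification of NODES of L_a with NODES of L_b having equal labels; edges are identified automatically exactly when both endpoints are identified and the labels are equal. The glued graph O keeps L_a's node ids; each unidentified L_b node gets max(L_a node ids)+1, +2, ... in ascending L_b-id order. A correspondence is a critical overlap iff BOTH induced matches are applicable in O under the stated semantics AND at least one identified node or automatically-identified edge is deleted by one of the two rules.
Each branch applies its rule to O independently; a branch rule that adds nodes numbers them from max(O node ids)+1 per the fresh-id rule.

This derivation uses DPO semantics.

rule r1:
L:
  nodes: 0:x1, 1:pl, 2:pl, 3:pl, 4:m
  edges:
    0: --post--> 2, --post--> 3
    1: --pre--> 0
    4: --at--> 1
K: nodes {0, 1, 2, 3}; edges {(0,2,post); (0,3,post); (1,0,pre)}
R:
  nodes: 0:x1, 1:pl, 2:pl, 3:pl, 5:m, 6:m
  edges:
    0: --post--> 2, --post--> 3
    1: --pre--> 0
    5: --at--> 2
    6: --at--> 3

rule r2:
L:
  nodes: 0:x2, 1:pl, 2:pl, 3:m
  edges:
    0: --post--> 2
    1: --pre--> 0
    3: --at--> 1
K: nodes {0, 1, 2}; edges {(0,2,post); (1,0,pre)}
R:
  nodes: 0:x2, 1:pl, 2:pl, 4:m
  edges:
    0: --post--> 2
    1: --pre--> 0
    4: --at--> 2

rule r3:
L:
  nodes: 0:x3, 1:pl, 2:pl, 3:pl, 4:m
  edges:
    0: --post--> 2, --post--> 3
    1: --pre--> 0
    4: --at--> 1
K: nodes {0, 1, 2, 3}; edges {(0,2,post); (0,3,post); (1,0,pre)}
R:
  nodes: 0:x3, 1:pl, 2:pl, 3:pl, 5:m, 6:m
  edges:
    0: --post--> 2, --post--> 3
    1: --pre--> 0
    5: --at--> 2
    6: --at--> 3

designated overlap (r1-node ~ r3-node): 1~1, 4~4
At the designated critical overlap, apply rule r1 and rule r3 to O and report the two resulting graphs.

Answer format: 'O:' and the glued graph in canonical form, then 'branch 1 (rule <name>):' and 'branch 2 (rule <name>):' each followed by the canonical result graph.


O:
nodes: 0:x1, 1:pl, 2:pl, 3:pl, 4:m, 5:x3, 6:pl, 7:pl
edges: (0,2,post); (0,3,post); (1,0,pre); (1,5,pre); (4,1,at); (5,6,post); (5,7,post)
branch 1 (rule r1):
nodes: 0:x1, 1:pl, 2:pl, 3:pl, 5:x3, 6:pl, 7:pl, 8:m, 9:m
edges: (0,2,post); (0,3,post); (1,0,pre); (1,5,pre); (5,6,post); (5,7,post); (8,2,at); (9,3,at)
branch 2 (rule r3):
nodes: 0:x1, 1:pl, 2:pl, 3:pl, 5:x3, 6:pl, 7:pl, 8:m, 9:m
edges: (0,2,post); (0,3,post); (1,0,pre); (1,5,pre); (5,6,post); (5,7,post); (8,6,at); (9,7,at)


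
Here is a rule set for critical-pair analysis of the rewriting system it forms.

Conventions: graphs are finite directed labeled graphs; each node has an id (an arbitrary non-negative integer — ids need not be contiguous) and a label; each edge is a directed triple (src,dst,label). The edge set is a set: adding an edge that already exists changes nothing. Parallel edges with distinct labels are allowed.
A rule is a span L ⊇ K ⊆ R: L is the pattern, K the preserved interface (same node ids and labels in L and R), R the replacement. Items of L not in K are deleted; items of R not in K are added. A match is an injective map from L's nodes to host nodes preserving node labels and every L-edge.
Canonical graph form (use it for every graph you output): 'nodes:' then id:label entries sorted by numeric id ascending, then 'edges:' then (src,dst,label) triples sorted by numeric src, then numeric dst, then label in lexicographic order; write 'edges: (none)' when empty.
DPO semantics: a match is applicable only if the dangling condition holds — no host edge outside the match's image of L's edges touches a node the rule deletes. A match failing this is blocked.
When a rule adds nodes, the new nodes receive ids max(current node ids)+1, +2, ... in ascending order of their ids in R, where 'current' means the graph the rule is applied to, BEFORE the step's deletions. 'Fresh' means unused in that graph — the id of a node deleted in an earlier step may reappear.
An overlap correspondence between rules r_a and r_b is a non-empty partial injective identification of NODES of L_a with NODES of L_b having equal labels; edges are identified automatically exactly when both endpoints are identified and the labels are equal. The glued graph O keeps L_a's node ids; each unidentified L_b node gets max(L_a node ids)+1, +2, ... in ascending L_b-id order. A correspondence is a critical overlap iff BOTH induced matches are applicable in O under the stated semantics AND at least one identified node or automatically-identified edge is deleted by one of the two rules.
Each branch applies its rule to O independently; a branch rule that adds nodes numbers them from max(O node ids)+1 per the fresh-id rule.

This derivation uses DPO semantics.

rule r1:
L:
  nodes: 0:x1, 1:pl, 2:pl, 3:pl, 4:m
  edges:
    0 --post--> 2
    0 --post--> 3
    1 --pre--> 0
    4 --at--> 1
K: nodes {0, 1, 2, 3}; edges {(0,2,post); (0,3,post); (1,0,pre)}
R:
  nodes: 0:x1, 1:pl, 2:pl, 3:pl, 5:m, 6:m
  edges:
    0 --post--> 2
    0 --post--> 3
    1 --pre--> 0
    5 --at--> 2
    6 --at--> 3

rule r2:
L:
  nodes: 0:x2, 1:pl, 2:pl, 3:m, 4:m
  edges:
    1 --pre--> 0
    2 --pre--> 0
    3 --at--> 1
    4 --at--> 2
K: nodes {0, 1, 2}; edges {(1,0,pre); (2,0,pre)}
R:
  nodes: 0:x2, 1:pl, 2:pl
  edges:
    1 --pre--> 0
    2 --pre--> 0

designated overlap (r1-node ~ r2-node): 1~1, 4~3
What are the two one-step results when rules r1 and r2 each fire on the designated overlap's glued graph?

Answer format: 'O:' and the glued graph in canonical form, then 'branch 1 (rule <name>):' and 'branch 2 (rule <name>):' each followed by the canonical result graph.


O:
nodes: 0:x1, 1:pl, 2:pl, 3:pl, 4:m, 5:x2, 6:pl, 7:m
edges: (0,2,post); (0,3,post); (1,0,pre); (1,5,pre); (4,1,at); (6,5,pre); (7,6,at)
branch 1 (rule r1):
nodes: 0:x1, 1:pl, 2:pl, 3:pl, 5:x2, 6:pl, 7:m, 8:m, 9:m
edges: (0,2,post); (0,3,post); (1,0,pre); (1,5,pre); (6,5,pre); (7,6,at); (8,2,at); (9,3,at)
branch 2 (rule r2):
nodes: 0:x1, 1:pl, 2:pl, 3:pl, 5:x2, 6:pl
edges: (0,2,post); (0,3,post); (1,0,pre); (1,5,pre); (6,5,pre)


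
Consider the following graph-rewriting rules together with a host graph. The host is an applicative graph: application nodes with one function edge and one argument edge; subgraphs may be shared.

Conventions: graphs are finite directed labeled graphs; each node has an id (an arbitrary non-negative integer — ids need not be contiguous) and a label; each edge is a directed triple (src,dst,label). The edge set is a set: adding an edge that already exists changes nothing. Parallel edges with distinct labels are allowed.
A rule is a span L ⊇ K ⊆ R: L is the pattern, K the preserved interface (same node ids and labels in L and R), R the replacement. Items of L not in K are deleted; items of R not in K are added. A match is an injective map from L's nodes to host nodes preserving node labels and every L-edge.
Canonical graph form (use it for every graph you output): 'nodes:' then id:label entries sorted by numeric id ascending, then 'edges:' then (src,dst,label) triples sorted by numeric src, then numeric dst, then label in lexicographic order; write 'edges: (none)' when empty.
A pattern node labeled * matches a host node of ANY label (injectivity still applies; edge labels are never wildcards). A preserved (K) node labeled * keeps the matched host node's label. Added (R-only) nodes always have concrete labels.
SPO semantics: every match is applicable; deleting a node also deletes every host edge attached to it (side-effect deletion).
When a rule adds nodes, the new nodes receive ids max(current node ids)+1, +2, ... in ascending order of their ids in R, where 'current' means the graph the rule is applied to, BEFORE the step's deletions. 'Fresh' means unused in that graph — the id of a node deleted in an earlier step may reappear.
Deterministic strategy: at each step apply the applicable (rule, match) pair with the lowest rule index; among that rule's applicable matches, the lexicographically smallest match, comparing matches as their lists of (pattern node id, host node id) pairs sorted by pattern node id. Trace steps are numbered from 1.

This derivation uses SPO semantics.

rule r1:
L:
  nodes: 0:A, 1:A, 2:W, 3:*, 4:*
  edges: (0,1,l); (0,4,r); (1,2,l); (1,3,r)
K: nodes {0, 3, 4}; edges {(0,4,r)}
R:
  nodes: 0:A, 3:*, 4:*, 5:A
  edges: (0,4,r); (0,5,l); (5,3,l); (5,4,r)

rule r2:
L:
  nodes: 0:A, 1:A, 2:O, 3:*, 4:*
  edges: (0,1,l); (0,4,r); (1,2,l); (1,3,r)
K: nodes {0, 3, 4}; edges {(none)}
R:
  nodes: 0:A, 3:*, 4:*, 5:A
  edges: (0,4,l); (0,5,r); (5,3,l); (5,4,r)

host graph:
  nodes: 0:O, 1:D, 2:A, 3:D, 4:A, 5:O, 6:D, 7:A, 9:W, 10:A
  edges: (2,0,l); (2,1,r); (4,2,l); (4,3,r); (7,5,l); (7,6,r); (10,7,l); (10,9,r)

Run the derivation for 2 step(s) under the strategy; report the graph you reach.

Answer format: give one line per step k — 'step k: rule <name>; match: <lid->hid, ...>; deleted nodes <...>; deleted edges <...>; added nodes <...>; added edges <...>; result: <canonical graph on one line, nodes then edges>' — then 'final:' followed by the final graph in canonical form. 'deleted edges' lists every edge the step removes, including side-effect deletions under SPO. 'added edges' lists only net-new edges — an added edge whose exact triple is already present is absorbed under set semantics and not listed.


step 1: rule r2; match: 0->4, 1->2, 2->0, 3->1, 4->3; deleted nodes 0, 2; deleted edges (2,0,l); (2,1,r); (4,2,l); (4,3,r); added nodes 11; added edges (4,3,l); (4,11,r); (11,1,l); (11,3,r); result: nodes: 1:D, 3:D, 4:A, 5:O, 6:D, 7:A, 9:W, 10:A, 11:A edges: (4,3,l); (4,11,r); (7,5,l); (7,6,r); (10,7,l); (10,9,r); (11,1,l); (11,3,r)
step 2: rule r2; match: 0->10, 1->7, 2->5, 3->6, 4->9; deleted nodes 5, 7; deleted edges (7,5,l); (7,6,r); (10,7,l); (10,9,r); added nodes 12; added edges (10,9,l); (10,12,r); (12,6,l); (12,9,r); result: nodes: 1:D, 3:D, 4:A, 6:D, 9:W, 10:A, 11:A, 12:A edges: (4,3,l); (4,11,r); (10,9,l); (10,12,r); (11,1,l); (11,3,r); (12,6,l); (12,9,r)
final:
nodes: 1:D, 3:D, 4:A, 6:D, 9:W, 10:A, 11:A, 12:A
edges: (4,3,l); (4,11,r); (10,9,l); (10,12,r); (11,1,l); (11,3,r); (12,6,l); (12,9,r)


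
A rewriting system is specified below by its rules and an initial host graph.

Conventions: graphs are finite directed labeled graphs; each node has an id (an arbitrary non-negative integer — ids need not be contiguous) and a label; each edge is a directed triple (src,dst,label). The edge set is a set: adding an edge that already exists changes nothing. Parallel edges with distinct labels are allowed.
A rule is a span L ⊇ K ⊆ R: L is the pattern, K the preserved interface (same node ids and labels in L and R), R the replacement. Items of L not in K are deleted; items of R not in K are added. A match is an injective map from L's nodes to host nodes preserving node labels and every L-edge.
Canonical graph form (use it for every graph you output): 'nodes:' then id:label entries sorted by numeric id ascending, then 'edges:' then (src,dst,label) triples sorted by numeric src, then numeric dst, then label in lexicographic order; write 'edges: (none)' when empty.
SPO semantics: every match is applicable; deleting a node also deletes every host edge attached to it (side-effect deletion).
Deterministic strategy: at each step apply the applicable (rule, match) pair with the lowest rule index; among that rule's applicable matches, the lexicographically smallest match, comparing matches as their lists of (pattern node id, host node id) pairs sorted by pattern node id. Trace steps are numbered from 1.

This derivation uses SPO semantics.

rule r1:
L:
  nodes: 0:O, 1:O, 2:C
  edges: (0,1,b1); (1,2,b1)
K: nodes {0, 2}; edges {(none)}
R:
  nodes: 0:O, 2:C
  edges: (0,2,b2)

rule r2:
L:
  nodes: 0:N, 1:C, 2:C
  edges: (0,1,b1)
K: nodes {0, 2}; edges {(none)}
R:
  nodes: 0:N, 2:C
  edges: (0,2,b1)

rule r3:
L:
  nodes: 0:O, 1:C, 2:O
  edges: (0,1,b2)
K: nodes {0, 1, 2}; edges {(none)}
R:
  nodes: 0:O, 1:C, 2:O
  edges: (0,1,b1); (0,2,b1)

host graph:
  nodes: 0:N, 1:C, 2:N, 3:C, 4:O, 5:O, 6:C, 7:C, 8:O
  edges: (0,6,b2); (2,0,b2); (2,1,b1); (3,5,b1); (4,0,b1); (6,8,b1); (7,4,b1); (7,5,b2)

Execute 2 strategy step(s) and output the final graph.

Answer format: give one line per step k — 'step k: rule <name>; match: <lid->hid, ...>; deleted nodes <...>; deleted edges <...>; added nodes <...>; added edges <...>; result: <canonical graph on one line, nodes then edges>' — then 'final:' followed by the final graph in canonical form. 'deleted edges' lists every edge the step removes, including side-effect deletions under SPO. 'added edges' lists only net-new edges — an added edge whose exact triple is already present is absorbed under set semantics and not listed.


step 1: rule r2; match: 0->2, 1->1, 2->3; deleted nodes 1; deleted edges (2,1,b1); added nodes (none); added edges (2,3,b1); result: nodes: 0:N, 2:N, 3:C, 4:O, 5:O, 6:C, 7:C, 8:O edges: (0,6,b2); (2,0,b2); (2,3,b1); (3,5,b1); (4,0,b1); (6,8,b1); (7,4,b1); (7,5,b2)
step 2: rule r2; match: 0->2, 1->3, 2->6; deleted nodes 3; deleted edges (2,3,b1); (3,5,b1); added nodes (none); added edges (2,6,b1); result: nodes: 0:N, 2:N, 4:O, 5:O, 6:C, 7:C, 8:O edges: (0,6,b2); (2,0,b2); (2,6,b1); (4,0,b1); (6,8,b1); (7,4,b1); (7,5,b2)
final:
nodes: 0:N, 2:N, 4:O, 5:O, 6:C, 7:C, 8:O
edges: (0,6,b2); (2,0,b2); (2,6,b1); (4,0,b1); (6,8,b1); (7,4,b1); (7,5,b2)
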